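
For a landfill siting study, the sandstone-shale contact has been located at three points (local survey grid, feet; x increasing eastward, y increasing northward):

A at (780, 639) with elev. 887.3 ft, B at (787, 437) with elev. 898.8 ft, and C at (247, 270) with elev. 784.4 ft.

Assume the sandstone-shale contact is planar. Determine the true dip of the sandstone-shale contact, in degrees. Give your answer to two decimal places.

13.08°

Two edge vectors: A→B = (7, -202, 11.5), A→C = (-533, -369, -102.9).
Normal n = (A→B) × (A→C) = (25029.3, -5409.2, -110249).
So ∂z/∂x = −n_x/n_z = 0.22703 and ∂z/∂y = −n_y/n_z = −0.04906.
Gradient magnitude |∇z| = √(a² + b²) = √(0.05154 + 0.00241) = 0.23227.
True dip = arctan(0.23227) = 13.08°, dipping toward WNW (azimuth ≈ 282°).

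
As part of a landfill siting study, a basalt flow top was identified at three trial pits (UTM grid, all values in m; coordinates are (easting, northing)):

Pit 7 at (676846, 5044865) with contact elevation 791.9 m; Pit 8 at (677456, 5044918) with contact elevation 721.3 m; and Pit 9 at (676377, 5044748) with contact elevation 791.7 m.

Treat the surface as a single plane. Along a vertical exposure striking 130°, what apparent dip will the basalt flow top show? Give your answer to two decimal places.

Two edge vectors: Pit 7→Pit 8 = (610, 53, -70.6), Pit 7→Pit 9 = (-469, -117, -0.2).
Normal n = (Pit 7→Pit 8) × (Pit 7→Pit 9) = (-8270.8, 33233.4, -46513).
So ∂z/∂E = −n_x/n_z = −0.17782 and ∂z/∂N = −n_y/n_z = 0.71450.
Unit vector along 130° is (sin 130°, cos 130°) = (0.7660, -0.6428).
Slope in that direction = a·(0.7660) + b·(-0.6428) = −0.59549.
Apparent dip = arctan|0.59549| = 30.77° (true dip is 36.4°, so apparent ≤ true as expected).

30.77°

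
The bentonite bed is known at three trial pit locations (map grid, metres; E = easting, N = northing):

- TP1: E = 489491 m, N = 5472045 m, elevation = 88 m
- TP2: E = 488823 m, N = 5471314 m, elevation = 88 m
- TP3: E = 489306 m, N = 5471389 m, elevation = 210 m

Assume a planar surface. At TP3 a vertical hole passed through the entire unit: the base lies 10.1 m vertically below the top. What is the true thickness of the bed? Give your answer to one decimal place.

9.4 m

Let the plane be z = a·E + b·N + c.
TP2−TP1: −668a − 731b = 0;  TP3−TP1: −185a − 656b = 122.
Solving gives a = 0.29436, b = −0.26899.
|∇z| = √(a²+b²) = 0.39875, so dip δ = arctan(0.39875) = 21.74°.
True thickness = vertical thickness × cos δ = 10.1 × cos 21.74° = 9.4 m.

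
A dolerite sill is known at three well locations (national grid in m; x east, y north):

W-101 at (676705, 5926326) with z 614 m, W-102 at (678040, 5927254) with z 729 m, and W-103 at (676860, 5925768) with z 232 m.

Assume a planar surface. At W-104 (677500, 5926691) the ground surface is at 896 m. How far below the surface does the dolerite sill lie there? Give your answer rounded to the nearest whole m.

Let the plane be z = a·x + b·y + c.
W-102−W-101: 1335a + 928b = 115;  W-103−W-101: 155a − 558b = −382.
Solving gives a = −0.32666044, b = 0.59384880.
Then c = 614 − a·676705 − b·5926326 = −3297674.84.
At (677500, 5926691): z_contact = −221312.4 + 3519558.4 − 3297674.84 = 571.1 m.
Depth below ground = 896 − 571.1 = 325 m.

325 m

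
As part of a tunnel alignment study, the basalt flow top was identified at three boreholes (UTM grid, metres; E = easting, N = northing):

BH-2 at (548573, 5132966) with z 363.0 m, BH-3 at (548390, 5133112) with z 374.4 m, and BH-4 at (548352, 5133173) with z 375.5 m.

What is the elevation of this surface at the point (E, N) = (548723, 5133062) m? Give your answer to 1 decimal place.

344.7 m

Let the plane be z = a·E + b·N + c.
BH-3−BH-2: −183a + 146b = 11.4;  BH-4−BH-2: −221a + 207b = 12.5.
Solving gives a = −0.095244880, b = −0.041300089.
Then c = 363 − a·548573 − b·5132966 = 264603.72.
At (548723, 5133062): z = −52263.1 − 211995.9 + 264603.72 = 344.7 m.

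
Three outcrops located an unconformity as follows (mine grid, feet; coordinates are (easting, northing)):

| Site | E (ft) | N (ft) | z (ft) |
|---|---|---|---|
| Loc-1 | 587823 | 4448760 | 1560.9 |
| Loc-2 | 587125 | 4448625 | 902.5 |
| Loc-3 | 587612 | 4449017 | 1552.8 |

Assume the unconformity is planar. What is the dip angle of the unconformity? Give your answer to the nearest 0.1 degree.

Two edge vectors: Loc-1→Loc-2 = (-698, -135, -658.4), Loc-1→Loc-3 = (-211, 257, -8.1).
Normal n = (Loc-1→Loc-2) × (Loc-1→Loc-3) = (170302.3, 133268.6, -207871).
So ∂z/∂E = −n_x/n_z = 0.81927 and ∂z/∂N = −n_y/n_z = 0.64111.
Gradient magnitude |∇z| = √(a² + b²) = √(0.67120 + 0.41102) = 1.04030.
True dip = arctan(1.04030) = 46.1°, dipping toward SW (azimuth ≈ 232°).

46.1°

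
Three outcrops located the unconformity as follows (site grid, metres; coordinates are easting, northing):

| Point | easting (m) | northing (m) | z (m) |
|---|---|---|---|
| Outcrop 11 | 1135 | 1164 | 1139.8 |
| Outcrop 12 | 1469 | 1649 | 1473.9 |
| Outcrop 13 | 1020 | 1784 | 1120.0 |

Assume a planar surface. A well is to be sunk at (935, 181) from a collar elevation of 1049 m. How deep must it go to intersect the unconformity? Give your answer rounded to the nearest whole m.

Let the plane be z = a·easting + b·northing + c.
Outcrop 12−Outcrop 11: 334a + 485b = 334.1;  Outcrop 13−Outcrop 11: −115a + 620b = −19.8.
Solving gives a = 0.82458, b = 0.12101.
Then c = 1139.8 − a·1135 − b·1164 = 63.04.
At (935, 181): z_contact = 771.0 + 21.9 + 63.04 = 855.9 m.
Depth below ground = 1049 − 855.9 = 193 m.

193 m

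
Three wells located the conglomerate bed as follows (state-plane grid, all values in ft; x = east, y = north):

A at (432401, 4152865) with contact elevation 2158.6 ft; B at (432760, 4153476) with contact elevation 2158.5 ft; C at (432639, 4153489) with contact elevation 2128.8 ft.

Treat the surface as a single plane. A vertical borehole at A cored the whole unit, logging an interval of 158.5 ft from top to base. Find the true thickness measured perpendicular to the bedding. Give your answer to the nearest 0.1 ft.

Let the plane be z = a·x + b·y + c.
B−A: 359a + 611b = −0.1;  C−A: 238a + 624b = −29.8.
Solving gives a = 0.23086, b = −0.13581.
|∇z| = √(a²+b²) = 0.26785, so dip δ = arctan(0.26785) = 14.99°.
True thickness = vertical thickness × cos δ = 158.5 × cos 14.99° = 153.1 ft.

153.1 ft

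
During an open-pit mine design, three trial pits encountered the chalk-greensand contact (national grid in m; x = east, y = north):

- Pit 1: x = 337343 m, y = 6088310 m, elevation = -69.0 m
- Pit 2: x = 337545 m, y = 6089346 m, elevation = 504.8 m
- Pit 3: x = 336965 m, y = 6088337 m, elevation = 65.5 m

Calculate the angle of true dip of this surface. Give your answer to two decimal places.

Two edge vectors: Pit 1→Pit 2 = (202, 1036, 573.8), Pit 1→Pit 3 = (-378, 27, 134.5).
Normal n = (Pit 1→Pit 2) × (Pit 1→Pit 3) = (123849.4, -244065.4, 397062).
So ∂z/∂x = −n_x/n_z = −0.31191 and ∂z/∂y = −n_y/n_z = 0.61468.
Gradient magnitude |∇z| = √(a² + b²) = √(0.09729 + 0.37783) = 0.68929.
True dip = arctan(0.68929) = 34.58°, dipping toward SSE (azimuth ≈ 153°).

34.58°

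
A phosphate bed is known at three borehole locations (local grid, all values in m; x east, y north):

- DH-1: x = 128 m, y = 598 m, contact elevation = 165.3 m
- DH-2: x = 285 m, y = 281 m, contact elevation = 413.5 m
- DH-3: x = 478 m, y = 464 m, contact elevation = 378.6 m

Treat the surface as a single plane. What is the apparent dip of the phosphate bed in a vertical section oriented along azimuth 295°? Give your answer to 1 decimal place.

Let the plane be z = a·x + b·y + c.
DH-2−DH-1: 157a − 317b = 248.2;  DH-3−DH-1: 350a − 134b = 213.3.
Solving gives a = 0.38212, b = −0.59371.
Unit vector along 295° is (sin 295°, cos 295°) = (-0.9063, 0.4226).
Slope in that direction = a·(-0.9063) + b·(0.4226) = −0.59723.
Apparent dip = arctan|0.59723| = 30.8° (true dip is 35.2°, so apparent ≤ true as expected).

30.8°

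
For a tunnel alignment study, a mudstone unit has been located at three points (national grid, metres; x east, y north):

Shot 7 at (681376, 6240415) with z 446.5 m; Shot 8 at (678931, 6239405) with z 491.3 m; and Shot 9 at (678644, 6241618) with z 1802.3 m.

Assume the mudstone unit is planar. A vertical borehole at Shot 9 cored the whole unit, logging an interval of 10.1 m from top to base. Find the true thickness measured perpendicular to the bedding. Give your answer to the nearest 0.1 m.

Two edge vectors: Shot 7→Shot 8 = (-2445, -1010, 44.8), Shot 7→Shot 9 = (-2732, 1203, 1355.8).
Normal n = (Shot 7→Shot 8) × (Shot 7→Shot 9) = (-1423252.4, 3192537.4, -5700655).
So ∂z/∂x = −n_x/n_z = −0.24966 and ∂z/∂y = −n_y/n_z = 0.56003.
|∇z| = √(a²+b²) = 0.61316, so dip δ = arctan(0.61316) = 31.51°.
True thickness = vertical thickness × cos δ = 10.1 × cos 31.51° = 8.6 m.

8.6 m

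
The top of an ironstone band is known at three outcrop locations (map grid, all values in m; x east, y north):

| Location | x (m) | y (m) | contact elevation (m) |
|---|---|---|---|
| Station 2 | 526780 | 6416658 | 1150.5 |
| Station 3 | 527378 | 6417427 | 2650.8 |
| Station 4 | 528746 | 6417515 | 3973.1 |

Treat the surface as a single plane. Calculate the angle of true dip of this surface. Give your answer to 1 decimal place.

57.0°

Let the plane be z = a·x + b·y + c.
Station 3−Station 2: 598a + 769b = 1500.3;  Station 4−Station 2: 1966a + 857b = 2822.6.
Solving gives a = 0.88538, b = 1.26247.
Gradient magnitude |∇z| = √(a² + b²) = √(0.78390 + 1.59384) = 1.54199.
True dip = arctan(1.54199) = 57.0°, dipping toward SW (azimuth ≈ 215°).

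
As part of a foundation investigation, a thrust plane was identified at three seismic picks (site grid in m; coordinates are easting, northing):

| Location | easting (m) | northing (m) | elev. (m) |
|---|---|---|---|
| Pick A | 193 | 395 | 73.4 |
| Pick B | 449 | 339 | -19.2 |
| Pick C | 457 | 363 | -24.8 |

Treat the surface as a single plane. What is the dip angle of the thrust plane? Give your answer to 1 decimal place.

Let the plane be z = a·easting + b·northing + c.
Pick B−Pick A: 256a − 56b = −92.6;  Pick C−Pick A: 264a − 32b = −98.2.
Solving gives a = −0.38471, b = −0.10510.
Gradient magnitude |∇z| = √(a² + b²) = √(0.14800 + 0.01105) = 0.39881.
True dip = arctan(0.39881) = 21.7°, dipping toward ENE (azimuth ≈ 075°).

21.7°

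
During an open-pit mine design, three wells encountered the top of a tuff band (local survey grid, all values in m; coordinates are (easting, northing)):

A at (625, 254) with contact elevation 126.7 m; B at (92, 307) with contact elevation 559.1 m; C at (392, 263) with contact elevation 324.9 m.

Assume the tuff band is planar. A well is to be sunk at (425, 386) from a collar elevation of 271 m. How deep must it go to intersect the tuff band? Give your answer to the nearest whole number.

55 m

Two edge vectors: A→B = (-533, 53, 432.4), A→C = (-233, 9, 198.2).
Normal n = (A→B) × (A→C) = (6613, 4891.4, 7552).
So ∂z/∂E = −n_x/n_z = −0.87566 and ∂z/∂N = −n_y/n_z = −0.64770.
Intercept c from A: 126.7 + 547.29 + 164.51 = 838.50.
At (425, 386): z_contact = −372.2 − 250.0 + 838.50 = 216.3 m.
Depth below ground = 271 − 216.3 = 55 m.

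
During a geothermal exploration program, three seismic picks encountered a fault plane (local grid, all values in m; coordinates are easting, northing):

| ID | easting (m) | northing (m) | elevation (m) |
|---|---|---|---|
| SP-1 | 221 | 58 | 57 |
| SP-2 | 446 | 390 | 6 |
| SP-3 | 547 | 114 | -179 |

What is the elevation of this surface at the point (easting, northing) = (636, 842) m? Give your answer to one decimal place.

28.4 m

Two edge vectors: SP-1→SP-2 = (225, 332, -51), SP-1→SP-3 = (326, 56, -236).
Normal n = (SP-1→SP-2) × (SP-1→SP-3) = (-75496, 36474, -95632).
So ∂z/∂easting = −n_x/n_z = −0.78944 and ∂z/∂northing = −n_y/n_z = 0.38140.
Intercept c from SP-1: 57 + 174.47 − 22.12 = 209.35.
At (636, 842): z = −502.1 + 321.1 + 209.35 = 28.4 m.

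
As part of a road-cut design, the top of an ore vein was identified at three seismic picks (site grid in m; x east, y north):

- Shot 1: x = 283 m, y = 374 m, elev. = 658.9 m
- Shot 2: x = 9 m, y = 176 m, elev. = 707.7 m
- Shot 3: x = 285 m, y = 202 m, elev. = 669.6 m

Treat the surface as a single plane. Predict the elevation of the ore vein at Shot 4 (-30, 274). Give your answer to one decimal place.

Two edge vectors: Shot 1→Shot 2 = (-274, -198, 48.8), Shot 1→Shot 3 = (2, -172, 10.7).
Normal n = (Shot 1→Shot 2) × (Shot 1→Shot 3) = (6275, 3029.4, 47524).
So ∂z/∂x = −n_x/n_z = −0.13204 and ∂z/∂y = −n_y/n_z = −0.06374.
Intercept c from Shot 1: 658.9 + 37.37 + 23.84 = 720.11.
At (-30, 274): z = 4.0 − 17.5 + 720.11 = 706.6 m.

706.6 m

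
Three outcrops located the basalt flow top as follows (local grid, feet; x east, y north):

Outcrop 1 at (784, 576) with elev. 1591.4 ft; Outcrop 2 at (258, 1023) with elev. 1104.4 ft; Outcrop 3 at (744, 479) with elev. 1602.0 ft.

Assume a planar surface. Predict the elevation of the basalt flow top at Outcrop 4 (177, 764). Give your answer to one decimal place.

1148.6 ft

Two edge vectors: Outcrop 1→Outcrop 2 = (-526, 447, -487), Outcrop 1→Outcrop 3 = (-40, -97, 10.6).
Normal n = (Outcrop 1→Outcrop 2) × (Outcrop 1→Outcrop 3) = (-42500.8, 25055.6, 68902).
So ∂z/∂x = −n_x/n_z = 0.616830 and ∂z/∂y = −n_y/n_z = −0.363641.
Intercept c from Outcrop 1: 1591.4 − 483.59 + 209.46 = 1317.26.
At (177, 764): z = 109.2 − 277.8 + 1317.26 = 1148.6 ft.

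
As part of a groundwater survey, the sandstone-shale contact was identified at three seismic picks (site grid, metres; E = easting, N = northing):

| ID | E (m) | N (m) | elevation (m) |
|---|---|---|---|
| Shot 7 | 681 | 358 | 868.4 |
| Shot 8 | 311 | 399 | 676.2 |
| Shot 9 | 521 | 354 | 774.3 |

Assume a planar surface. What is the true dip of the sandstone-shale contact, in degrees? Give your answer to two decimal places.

Let the plane be z = a·E + b·N + c.
Shot 8−Shot 7: −370a + 41b = −192.2;  Shot 9−Shot 7: −160a − 4b = −94.1.
Solving gives a = 0.57549, b = 0.50560.
Gradient magnitude |∇z| = √(a² + b²) = √(0.33118 + 0.25563) = 0.76604.
True dip = arctan(0.76604) = 37.45°, dipping toward SW (azimuth ≈ 229°).

37.45°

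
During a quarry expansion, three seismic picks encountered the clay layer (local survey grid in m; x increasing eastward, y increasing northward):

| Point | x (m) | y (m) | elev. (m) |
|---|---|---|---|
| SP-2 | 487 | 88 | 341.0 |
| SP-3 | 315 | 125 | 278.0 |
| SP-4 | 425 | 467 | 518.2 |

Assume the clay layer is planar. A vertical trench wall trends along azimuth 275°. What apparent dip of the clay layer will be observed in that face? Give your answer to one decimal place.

23.5°

Let the plane be z = a·x + b·y + c.
SP-3−SP-2: −172a + 37b = −63;  SP-4−SP-2: −62a + 379b = 177.2.
Solving gives a = 0.48388, b = 0.54670.
Unit vector along 275° is (sin 275°, cos 275°) = (-0.9962, 0.0872).
Slope in that direction = a·(-0.9962) + b·(0.0872) = −0.43439.
Apparent dip = arctan|0.43439| = 23.5° (true dip is 36.1°, so apparent ≤ true as expected).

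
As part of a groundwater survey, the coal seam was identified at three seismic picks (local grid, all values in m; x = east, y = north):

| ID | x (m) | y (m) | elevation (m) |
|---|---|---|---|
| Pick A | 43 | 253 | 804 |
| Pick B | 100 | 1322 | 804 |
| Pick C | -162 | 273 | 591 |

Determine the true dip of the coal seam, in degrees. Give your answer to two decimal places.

45.99°

Let the plane be z = a·x + b·y + c.
Pick B−Pick A: 57a + 1069b = 0;  Pick C−Pick A: −205a + 20b = −213.
Solving gives a = 1.03365, b = −0.05511.
Gradient magnitude |∇z| = √(a² + b²) = √(1.06843 + 0.00304) = 1.03512.
True dip = arctan(1.03512) = 45.99°, dipping toward W (azimuth ≈ 273°).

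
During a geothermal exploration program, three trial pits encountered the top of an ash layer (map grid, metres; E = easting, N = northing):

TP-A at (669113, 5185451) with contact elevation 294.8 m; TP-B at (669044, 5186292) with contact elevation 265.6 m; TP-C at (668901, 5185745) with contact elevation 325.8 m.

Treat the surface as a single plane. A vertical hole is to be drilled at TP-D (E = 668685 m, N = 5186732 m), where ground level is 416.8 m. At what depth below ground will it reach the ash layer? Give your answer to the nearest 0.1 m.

95.7 m

Let the plane be z = a·E + b·N + c.
TP-B−TP-A: −69a + 841b = −29.2;  TP-C−TP-A: −212a + 294b = 31.
Solving gives a = −0.219332177, b = −0.052715720.
Then c = 294.8 − a·669113 − b·5185451 = 420407.59.
At (668685, 5186732): z_contact = −146664.14 − 273422.31 + 420407.59 = 321.15 m.
Depth below ground = 416.8 − 321.15 = 95.7 m.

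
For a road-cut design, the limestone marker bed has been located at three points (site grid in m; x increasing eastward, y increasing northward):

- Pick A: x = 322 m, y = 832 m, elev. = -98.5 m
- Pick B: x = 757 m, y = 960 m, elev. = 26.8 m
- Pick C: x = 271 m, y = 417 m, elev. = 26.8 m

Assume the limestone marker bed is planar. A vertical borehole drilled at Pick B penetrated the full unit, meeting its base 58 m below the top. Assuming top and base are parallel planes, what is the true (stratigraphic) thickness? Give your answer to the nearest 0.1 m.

51.4 m

Let the plane be z = a·x + b·y + c.
Pick B−Pick A: 435a + 128b = 125.3;  Pick C−Pick A: −51a − 415b = 125.3.
Solving gives a = 0.39103, b = −0.34998.
|∇z| = √(a²+b²) = 0.52478, so dip δ = arctan(0.52478) = 27.69°.
True thickness = vertical thickness × cos δ = 58 × cos 27.69° = 51.4 m.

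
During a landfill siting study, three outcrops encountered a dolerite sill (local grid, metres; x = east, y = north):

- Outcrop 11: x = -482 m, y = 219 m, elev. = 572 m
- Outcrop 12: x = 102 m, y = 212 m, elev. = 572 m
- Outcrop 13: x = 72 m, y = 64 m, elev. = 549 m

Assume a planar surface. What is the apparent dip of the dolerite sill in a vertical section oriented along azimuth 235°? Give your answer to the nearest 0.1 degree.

5.2°

Two edge vectors: Outcrop 11→Outcrop 12 = (584, -7, 0), Outcrop 11→Outcrop 13 = (554, -155, -23).
Normal n = (Outcrop 11→Outcrop 12) × (Outcrop 11→Outcrop 13) = (161, 13432, -86642).
So ∂z/∂x = −n_x/n_z = 0.00186 and ∂z/∂y = −n_y/n_z = 0.15503.
Unit vector along 235° is (sin 235°, cos 235°) = (-0.8192, -0.5736).
Slope in that direction = a·(-0.8192) + b·(-0.5736) = −0.09044.
Apparent dip = arctan|0.09044| = 5.2° (true dip is 8.8°, so apparent ≤ true as expected).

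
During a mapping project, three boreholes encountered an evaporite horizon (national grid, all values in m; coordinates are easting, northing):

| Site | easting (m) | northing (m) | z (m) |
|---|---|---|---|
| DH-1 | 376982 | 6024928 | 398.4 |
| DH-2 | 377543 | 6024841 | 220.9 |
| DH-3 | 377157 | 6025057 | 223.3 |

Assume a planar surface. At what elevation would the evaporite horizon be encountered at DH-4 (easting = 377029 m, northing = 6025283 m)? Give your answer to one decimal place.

105.7 m

Two edge vectors: DH-1→DH-2 = (561, -87, -177.5), DH-1→DH-3 = (175, 129, -175.1).
Normal n = (DH-1→DH-2) × (DH-1→DH-3) = (38131.2, 67168.6, 87594).
So ∂z/∂easting = −n_x/n_z = −0.435317487 and ∂z/∂northing = −n_y/n_z = −0.766817362.
Intercept c from DH-1: 398.4 + 164106.86 + 4620019.39 = 4784524.65.
At (377029, 6025283): z = −164127.3 − 4620291.6 + 4784524.65 = 105.7 m.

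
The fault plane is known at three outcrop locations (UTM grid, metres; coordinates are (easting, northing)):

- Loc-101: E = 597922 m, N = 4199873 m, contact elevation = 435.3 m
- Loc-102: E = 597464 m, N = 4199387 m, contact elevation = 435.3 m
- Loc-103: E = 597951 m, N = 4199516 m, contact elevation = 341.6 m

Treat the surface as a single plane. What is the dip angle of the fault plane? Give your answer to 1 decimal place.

Let the plane be z = a·E + b·N + c.
Loc-102−Loc-101: −458a − 486b = 0;  Loc-103−Loc-101: 29a − 357b = −93.7.
Solving gives a = −0.25641, b = 0.24164.
Gradient magnitude |∇z| = √(a² + b²) = √(0.06575 + 0.05839) = 0.35233.
True dip = arctan(0.35233) = 19.4°, dipping toward SE (azimuth ≈ 133°).

19.4°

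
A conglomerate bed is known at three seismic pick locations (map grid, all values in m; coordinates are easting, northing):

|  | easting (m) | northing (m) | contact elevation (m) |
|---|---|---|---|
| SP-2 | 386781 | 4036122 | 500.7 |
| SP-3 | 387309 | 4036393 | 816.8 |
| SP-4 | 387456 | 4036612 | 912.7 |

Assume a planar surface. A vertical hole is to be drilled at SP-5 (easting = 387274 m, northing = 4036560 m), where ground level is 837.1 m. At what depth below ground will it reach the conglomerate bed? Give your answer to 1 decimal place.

Let the plane be z = a·easting + b·northing + c.
SP-3−SP-2: 528a + 271b = 316.1;  SP-4−SP-2: 675a + 490b = 412.
Solving gives a = 0.570446599, b = 0.054997031.
Then c = 500.7 − a·386781 − b·4036122 = −442111.93.
At (387274, 4036560): z_contact = 220919.14 + 221998.82 − 442111.93 = 806.02 m.
Depth below ground = 837.1 − 806.02 = 31.1 m.

31.1 m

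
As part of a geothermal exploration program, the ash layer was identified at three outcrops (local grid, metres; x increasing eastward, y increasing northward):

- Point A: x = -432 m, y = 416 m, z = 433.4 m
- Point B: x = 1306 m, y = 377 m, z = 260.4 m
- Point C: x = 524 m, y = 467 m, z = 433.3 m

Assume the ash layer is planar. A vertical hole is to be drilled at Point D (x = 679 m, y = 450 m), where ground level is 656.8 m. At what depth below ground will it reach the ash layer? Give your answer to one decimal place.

Let the plane be z = a·x + b·y + c.
Point B−Point A: 1738a − 39b = −173;  Point C−Point A: 956a + 51b = −0.1.
Solving gives a = −0.070098, b = 1.312036.
Then c = 433.4 − a·-432 − b·416 = −142.69.
At (679, 450): z_contact = −47.60 + 590.42 − 142.69 = 400.13 m.
Depth below ground = 656.8 − 400.13 = 256.7 m.

256.7 m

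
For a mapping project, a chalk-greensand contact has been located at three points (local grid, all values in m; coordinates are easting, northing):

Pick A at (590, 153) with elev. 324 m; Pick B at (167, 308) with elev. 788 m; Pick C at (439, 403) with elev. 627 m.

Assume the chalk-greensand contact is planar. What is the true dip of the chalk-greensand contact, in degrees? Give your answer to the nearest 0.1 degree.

Two edge vectors: Pick A→Pick B = (-423, 155, 464), Pick A→Pick C = (-151, 250, 303).
Normal n = (Pick A→Pick B) × (Pick A→Pick C) = (-69035, 58105, -82345).
So ∂z/∂easting = −n_x/n_z = −0.83836 and ∂z/∂northing = −n_y/n_z = 0.70563.
Gradient magnitude |∇z| = √(a² + b²) = √(0.70285 + 0.49791) = 1.09579.
True dip = arctan(1.09579) = 47.6°, dipping toward SE (azimuth ≈ 130°).

47.6°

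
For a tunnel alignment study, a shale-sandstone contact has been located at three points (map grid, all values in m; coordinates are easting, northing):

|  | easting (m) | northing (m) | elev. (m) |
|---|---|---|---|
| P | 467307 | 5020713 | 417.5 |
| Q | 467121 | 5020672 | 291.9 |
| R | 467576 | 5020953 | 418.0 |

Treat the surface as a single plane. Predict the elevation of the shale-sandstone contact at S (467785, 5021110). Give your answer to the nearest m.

448 m

Let the plane be z = a·easting + b·northing + c.
Q−P: −186a − 41b = −125.6;  R−P: 269a + 240b = 0.5.
Solving gives a = 0.89623933, b = −1.00245158.
Then c = 417.5 − a·467307 − b·5020713 = 4614620.26.
At (467785, 5021110): z = 419247.3 − 5033419.6 + 4614620.26 = 447.9 m.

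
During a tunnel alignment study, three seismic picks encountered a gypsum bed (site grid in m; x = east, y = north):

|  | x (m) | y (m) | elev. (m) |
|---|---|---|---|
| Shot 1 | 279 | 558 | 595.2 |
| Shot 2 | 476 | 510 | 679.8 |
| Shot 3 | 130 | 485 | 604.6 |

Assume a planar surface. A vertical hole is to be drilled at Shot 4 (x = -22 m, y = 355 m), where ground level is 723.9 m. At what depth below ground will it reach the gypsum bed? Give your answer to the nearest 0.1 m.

Two edge vectors: Shot 1→Shot 2 = (197, -48, 84.6), Shot 1→Shot 3 = (-149, -73, 9.4).
Normal n = (Shot 1→Shot 2) × (Shot 1→Shot 3) = (5724.6, -14457.2, -21533).
So ∂z/∂x = −n_x/n_z = 0.26585 and ∂z/∂y = −n_y/n_z = −0.67140.
Intercept c from Shot 1: 595.2 − 74.17 + 374.64 = 895.67.
At (-22, 355): z_contact = −5.85 − 238.35 + 895.67 = 651.47 m.
Depth below ground = 723.9 − 651.47 = 72.4 m.

72.4 m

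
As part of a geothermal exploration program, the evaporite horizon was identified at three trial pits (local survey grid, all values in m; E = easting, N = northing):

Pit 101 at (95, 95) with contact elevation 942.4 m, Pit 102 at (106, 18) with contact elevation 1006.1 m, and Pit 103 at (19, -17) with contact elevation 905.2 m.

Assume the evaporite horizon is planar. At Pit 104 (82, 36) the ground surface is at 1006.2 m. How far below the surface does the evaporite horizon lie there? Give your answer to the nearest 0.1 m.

45.2 m

Let the plane be z = a·E + b·N + c.
Pit 102−Pit 101: 11a − 77b = 63.7;  Pit 103−Pit 101: −76a − 112b = −37.2.
Solving gives a = 1.41146, b = −0.62564.
Then c = 942.4 − a·95 − b·95 = 867.75.
At (82, 36): z_contact = 115.74 − 22.52 + 867.75 = 960.96 m.
Depth below ground = 1006.2 − 960.96 = 45.2 m.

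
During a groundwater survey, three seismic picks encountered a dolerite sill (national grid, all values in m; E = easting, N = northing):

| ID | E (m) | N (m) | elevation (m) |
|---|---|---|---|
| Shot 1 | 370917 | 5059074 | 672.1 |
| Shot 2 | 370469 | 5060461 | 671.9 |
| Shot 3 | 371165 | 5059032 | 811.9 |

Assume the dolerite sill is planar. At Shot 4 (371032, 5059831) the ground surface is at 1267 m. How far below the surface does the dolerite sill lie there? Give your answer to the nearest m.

381 m

Let the plane be z = a·E + b·N + c.
Shot 2−Shot 1: −448a + 1387b = −0.2;  Shot 3−Shot 1: 248a − 42b = 139.8.
Solving gives a = 0.59630397, b = 0.19246156.
Then c = 672.1 − a·370917 − b·5059074 = −1194184.44.
At (371032, 5059831): z_contact = 221247.9 + 973823.0 − 1194184.44 = 886.4 m.
Depth below ground = 1267 − 886.4 = 381 m.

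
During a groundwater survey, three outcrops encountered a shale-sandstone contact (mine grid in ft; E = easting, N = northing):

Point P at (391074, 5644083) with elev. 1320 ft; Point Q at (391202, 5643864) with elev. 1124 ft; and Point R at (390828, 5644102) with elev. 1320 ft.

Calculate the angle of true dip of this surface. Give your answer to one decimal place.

43.2°

Let the plane be z = a·E + b·N + c.
Point Q−Point P: 128a − 219b = −196;  Point R−Point P: −246a + 19b = 0.
Solving gives a = 0.07239, b = 0.93729.
Gradient magnitude |∇z| = √(a² + b²) = √(0.00524 + 0.87851) = 0.94008.
True dip = arctan(0.94008) = 43.2°, dipping toward S (azimuth ≈ 184°).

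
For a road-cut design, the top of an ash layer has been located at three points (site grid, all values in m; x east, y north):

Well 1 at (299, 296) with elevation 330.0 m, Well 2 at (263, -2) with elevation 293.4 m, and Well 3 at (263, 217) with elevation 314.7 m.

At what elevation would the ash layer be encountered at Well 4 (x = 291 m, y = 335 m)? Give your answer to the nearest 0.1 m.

Two edge vectors: Well 1→Well 2 = (-36, -298, -36.6), Well 1→Well 3 = (-36, -79, -15.3).
Normal n = (Well 1→Well 2) × (Well 1→Well 3) = (1668, 766.8, -7884).
So ∂z/∂x = −n_x/n_z = 0.21157 and ∂z/∂y = −n_y/n_z = 0.09726.
Intercept c from Well 1: 330 − 63.26 − 28.79 = 237.95.
At (291, 335): z = 61.6 + 32.6 + 237.95 = 332.1 m.

332.1 m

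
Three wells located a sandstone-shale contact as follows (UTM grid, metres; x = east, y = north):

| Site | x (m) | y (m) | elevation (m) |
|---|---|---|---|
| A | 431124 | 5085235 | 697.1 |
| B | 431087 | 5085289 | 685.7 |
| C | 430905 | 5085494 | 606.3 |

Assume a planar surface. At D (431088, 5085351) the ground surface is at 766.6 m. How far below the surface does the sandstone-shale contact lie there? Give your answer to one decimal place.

Two edge vectors: A→B = (-37, 54, -11.4), A→C = (-219, 259, -90.8).
Normal n = (A→B) × (A→C) = (-1950.6, -863, 2243).
So ∂z/∂x = −n_x/n_z = 0.869638877 and ∂z/∂y = −n_y/n_z = 0.384752564.
Intercept c from A: 697.1 − 374922.19 − 1956557.20 = −2330782.29.
At (431088, 5085351): z_contact = 374890.88 + 1956601.83 − 2330782.29 = 710.42 m.
Depth below ground = 766.6 − 710.42 = 56.2 m.

56.2 m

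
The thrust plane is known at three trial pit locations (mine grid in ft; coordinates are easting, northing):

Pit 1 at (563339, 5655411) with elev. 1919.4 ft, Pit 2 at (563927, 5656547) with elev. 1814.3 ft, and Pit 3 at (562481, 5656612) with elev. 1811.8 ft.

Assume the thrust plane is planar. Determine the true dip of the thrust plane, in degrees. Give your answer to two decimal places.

5.22°

Let the plane be z = a·easting + b·northing + c.
Pit 2−Pit 1: 588a + 1136b = −105.1;  Pit 3−Pit 1: −858a + 1201b = −107.6.
Solving gives a = −0.00237, b = −0.09129.
Gradient magnitude |∇z| = √(a² + b²) = √(0.00001 + 0.00833) = 0.09132.
True dip = arctan(0.09132) = 5.22°, dipping toward N (azimuth ≈ 001°).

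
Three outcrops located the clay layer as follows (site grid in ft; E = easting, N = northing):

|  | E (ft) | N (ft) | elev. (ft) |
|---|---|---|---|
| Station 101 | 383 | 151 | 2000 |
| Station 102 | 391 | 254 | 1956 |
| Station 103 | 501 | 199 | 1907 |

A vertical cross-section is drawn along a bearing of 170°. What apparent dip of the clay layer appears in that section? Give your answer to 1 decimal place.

14.7°

Let the plane be z = a·E + b·N + c.
Station 102−Station 101: 8a + 103b = −44;  Station 103−Station 101: 118a + 48b = −93.
Solving gives a = −0.63441, b = −0.37791.
Unit vector along 170° is (sin 170°, cos 170°) = (0.1736, -0.9848).
Slope in that direction = a·(0.1736) + b·(-0.9848) = 0.26200.
Apparent dip = arctan|0.26200| = 14.7° (true dip is 36.4°, so apparent ≤ true as expected).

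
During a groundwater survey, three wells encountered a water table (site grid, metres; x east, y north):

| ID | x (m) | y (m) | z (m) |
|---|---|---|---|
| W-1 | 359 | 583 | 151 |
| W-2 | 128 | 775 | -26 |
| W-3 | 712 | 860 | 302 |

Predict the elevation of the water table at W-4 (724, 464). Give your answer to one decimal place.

Let the plane be z = a·x + b·y + c.
W-2−W-1: −231a + 192b = −177;  W-3−W-1: 353a + 277b = 151.
Solving gives a = 0.59213, b = −0.20947.
Then c = 151 − a·359 − b·583 = 60.54.
At (724, 464): z = 428.7 − 97.2 + 60.54 = 392.1 m.

392.1 m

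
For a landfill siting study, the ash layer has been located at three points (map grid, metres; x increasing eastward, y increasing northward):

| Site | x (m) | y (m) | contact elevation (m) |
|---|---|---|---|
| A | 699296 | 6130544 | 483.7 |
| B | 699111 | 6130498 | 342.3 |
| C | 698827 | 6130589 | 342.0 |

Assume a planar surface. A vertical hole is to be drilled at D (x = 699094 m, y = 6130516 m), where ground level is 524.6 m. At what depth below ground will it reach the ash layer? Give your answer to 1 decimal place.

165.5 m

Two edge vectors: A→B = (-185, -46, -141.4), A→C = (-469, 45, -141.7).
Normal n = (A→B) × (A→C) = (12881.2, 40102.1, -29899).
So ∂z/∂x = −n_x/n_z = 0.430823773 and ∂z/∂y = −n_y/n_z = 1.341252216.
Intercept c from A: 483.7 − 301273.34 − 8222605.72 = −8523395.37.
At (699094, 6130516): z_contact = 301186.32 + 8222568.17 − 8523395.37 = 359.12 m.
Depth below ground = 524.6 − 359.12 = 165.5 m.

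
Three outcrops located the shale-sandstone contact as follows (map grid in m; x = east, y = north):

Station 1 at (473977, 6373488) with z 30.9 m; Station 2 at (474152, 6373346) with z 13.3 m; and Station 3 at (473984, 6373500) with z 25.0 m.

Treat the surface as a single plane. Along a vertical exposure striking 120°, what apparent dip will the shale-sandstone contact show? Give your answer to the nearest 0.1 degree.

8.3°

Two edge vectors: Station 1→Station 2 = (175, -142, -17.6), Station 1→Station 3 = (7, 12, -5.9).
Normal n = (Station 1→Station 2) × (Station 1→Station 3) = (1049, 909.3, 3094).
So ∂z/∂x = −n_x/n_z = −0.33904 and ∂z/∂y = −n_y/n_z = −0.29389.
Unit vector along 120° is (sin 120°, cos 120°) = (0.8660, -0.5000).
Slope in that direction = a·(0.8660) + b·(-0.5000) = −0.14667.
Apparent dip = arctan|0.14667| = 8.3° (true dip is 24.2°, so apparent ≤ true as expected).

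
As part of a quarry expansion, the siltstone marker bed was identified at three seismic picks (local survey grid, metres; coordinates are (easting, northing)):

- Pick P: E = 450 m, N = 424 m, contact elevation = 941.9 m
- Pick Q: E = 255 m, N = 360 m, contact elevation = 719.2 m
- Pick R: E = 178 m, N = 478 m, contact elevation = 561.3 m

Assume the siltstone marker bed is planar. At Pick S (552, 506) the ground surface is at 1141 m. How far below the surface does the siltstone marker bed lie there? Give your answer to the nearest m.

106 m

Two edge vectors: Pick P→Pick Q = (-195, -64, -222.7), Pick P→Pick R = (-272, 54, -380.6).
Normal n = (Pick P→Pick Q) × (Pick P→Pick R) = (36384.2, -13642.6, -27938).
So ∂z/∂E = −n_x/n_z = 1.30232 and ∂z/∂N = −n_y/n_z = −0.48832.
Intercept c from Pick P: 941.9 − 586.04 + 207.05 = 562.90.
At (552, 506): z_contact = 718.9 − 247.1 + 562.90 = 1034.7 m.
Depth below ground = 1141 − 1034.7 = 106 m.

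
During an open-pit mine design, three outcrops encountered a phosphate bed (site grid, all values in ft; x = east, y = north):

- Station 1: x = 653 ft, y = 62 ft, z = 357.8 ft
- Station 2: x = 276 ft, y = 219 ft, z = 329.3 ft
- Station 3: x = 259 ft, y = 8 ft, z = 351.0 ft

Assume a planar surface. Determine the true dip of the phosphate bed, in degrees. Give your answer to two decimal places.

Let the plane be z = a·x + b·y + c.
Station 2−Station 1: −377a + 157b = −28.5;  Station 3−Station 1: −394a − 54b = −6.8.
Solving gives a = 0.03170, b = −0.10540.
Gradient magnitude |∇z| = √(a² + b²) = √(0.00101 + 0.01111) = 0.11006.
True dip = arctan(0.11006) = 6.28°, dipping toward NNW (azimuth ≈ 343°).

6.28°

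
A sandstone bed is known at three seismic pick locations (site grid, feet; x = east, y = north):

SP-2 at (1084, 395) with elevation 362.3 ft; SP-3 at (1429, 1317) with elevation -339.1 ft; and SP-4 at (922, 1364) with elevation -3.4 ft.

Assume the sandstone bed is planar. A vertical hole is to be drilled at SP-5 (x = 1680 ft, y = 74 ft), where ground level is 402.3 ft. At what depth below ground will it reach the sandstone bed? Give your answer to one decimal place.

Let the plane be z = a·x + b·y + c.
SP-3−SP-2: 345a + 922b = −701.4;  SP-4−SP-2: −162a + 969b = −365.7.
Solving gives a = −0.708090, b = −0.495780.
Then c = 362.3 − a·1084 − b·395 = 1325.70.
At (1680, 74): z_contact = −1189.59 − 36.69 + 1325.70 = 99.42 ft.
Depth below ground = 402.3 − 99.42 = 302.9 ft.

302.9 ft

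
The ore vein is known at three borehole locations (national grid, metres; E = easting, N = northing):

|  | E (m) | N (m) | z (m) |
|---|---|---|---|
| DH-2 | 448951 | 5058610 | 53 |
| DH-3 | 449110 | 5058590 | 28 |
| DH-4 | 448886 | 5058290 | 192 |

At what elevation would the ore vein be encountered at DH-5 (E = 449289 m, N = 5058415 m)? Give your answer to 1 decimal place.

Two edge vectors: DH-2→DH-3 = (159, -20, -25), DH-2→DH-4 = (-65, -320, 139).
Normal n = (DH-2→DH-3) × (DH-2→DH-4) = (-10780, -20476, -52180).
So ∂z/∂E = −n_x/n_z = −0.206592564 and ∂z/∂N = −n_y/n_z = −0.392410885.
Intercept c from DH-2: 53 + 92749.94 + 1985053.63 = 2077856.57.
At (449289, 5058415): z = −92819.8 − 1984977.1 + 2077856.57 = 59.7 m.

59.7 m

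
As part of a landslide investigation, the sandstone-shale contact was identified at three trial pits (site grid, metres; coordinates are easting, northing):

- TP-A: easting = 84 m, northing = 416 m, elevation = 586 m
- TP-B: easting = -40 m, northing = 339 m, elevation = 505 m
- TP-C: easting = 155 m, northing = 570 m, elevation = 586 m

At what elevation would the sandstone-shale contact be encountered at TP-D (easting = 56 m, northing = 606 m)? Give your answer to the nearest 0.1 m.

Let the plane be z = a·easting + b·northing + c.
TP-B−TP-A: −124a − 77b = −81;  TP-C−TP-A: 71a + 154b = 0.
Solving gives a = 0.91525, b = −0.42197.
Then c = 586 − a·84 − b·416 = 684.66.
At (56, 606): z = 51.3 − 255.7 + 684.66 = 480.2 m.

480.2 m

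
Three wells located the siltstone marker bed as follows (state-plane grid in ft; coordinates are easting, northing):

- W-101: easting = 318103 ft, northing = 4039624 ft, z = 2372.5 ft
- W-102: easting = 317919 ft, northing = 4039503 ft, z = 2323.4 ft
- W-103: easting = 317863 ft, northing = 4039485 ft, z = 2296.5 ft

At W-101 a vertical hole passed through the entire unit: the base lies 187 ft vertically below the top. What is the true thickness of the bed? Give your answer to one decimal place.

Two edge vectors: W-101→W-102 = (-184, -121, -49.1), W-101→W-103 = (-240, -139, -76).
Normal n = (W-101→W-102) × (W-101→W-103) = (2371.1, -2200, -3464).
So ∂z/∂easting = −n_x/n_z = 0.68450 and ∂z/∂northing = −n_y/n_z = −0.63510.
|∇z| = √(a²+b²) = 0.93375, so dip δ = arctan(0.93375) = 43.04°.
True thickness = vertical thickness × cos δ = 187 × cos 43.04° = 136.7 ft.

136.7 ft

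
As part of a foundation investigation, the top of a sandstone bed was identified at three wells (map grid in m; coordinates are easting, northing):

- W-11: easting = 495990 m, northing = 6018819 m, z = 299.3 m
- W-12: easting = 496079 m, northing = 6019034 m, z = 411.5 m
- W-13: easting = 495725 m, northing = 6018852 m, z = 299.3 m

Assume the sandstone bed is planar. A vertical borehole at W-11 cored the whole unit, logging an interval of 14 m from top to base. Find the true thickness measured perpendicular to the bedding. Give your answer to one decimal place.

Let the plane be z = a·easting + b·northing + c.
W-12−W-11: 89a + 215b = 112.2;  W-13−W-11: −265a + 33b = 0.
Solving gives a = 0.06180, b = 0.49628.
|∇z| = √(a²+b²) = 0.50011, so dip δ = arctan(0.50011) = 26.57°.
True thickness = vertical thickness × cos δ = 14 × cos 26.57° = 12.5 m.

12.5 m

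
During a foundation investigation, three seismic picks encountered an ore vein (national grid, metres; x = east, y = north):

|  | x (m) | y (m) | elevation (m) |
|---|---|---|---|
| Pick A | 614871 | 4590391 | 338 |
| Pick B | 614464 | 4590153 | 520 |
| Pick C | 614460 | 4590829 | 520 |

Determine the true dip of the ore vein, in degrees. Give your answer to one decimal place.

Two edge vectors: Pick A→Pick B = (-407, -238, 182), Pick A→Pick C = (-411, 438, 182).
Normal n = (Pick A→Pick B) × (Pick A→Pick C) = (-123032, -728, -276084).
So ∂z/∂x = −n_x/n_z = −0.44563 and ∂z/∂y = −n_y/n_z = −0.00264.
Gradient magnitude |∇z| = √(a² + b²) = √(0.19859 + 0.00001) = 0.44564.
True dip = arctan(0.44564) = 24.0°, dipping toward E (azimuth ≈ 090°).

24.0°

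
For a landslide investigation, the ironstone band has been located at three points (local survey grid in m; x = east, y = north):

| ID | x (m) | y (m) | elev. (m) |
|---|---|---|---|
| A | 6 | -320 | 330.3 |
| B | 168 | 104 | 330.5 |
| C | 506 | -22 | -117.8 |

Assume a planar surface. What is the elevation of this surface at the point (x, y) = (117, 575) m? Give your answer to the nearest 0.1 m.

Two edge vectors: A→B = (162, 424, 0.2), A→C = (500, 298, -448.1).
Normal n = (A→B) × (A→C) = (-190054, 72692.2, -163724).
So ∂z/∂x = −n_x/n_z = −1.16082 and ∂z/∂y = −n_y/n_z = 0.44399.
Intercept c from A: 330.3 + 6.96 + 142.08 = 479.34.
At (117, 575): z = −135.8 + 255.3 + 479.34 = 598.8 m.

598.8 m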